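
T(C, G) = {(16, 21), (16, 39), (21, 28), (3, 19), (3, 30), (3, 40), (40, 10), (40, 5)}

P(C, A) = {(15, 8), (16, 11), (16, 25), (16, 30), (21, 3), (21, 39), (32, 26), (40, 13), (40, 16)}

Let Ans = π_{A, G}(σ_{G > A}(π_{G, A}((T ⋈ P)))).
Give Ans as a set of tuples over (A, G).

Joining T and P on C yields {(16, 21, 11), (16, 21, 25), (16, 21, 30), (16, 39, 11), (16, 39, 25), (16, 39, 30), (21, 28, 3), (21, 28, 39), (40, 10, 13), (40, 10, 16), (40, 5, 13), (40, 5, 16)}.
Projecting to G, A: {(10, 13), (10, 16), (21, 11), (21, 25), (21, 30), (28, 3), (28, 39), (39, 11), (39, 25), (39, 30), (5, 13), (5, 16)}
Apply σ_{G > A}; surviving tuples: {(21, 11), (28, 3), (39, 11), (39, 25), (39, 30)}
Projecting to A, G: {(11, 21), (11, 39), (25, 39), (3, 28), (30, 39)}

{(11, 21), (11, 39), (25, 39), (3, 28), (30, 39)}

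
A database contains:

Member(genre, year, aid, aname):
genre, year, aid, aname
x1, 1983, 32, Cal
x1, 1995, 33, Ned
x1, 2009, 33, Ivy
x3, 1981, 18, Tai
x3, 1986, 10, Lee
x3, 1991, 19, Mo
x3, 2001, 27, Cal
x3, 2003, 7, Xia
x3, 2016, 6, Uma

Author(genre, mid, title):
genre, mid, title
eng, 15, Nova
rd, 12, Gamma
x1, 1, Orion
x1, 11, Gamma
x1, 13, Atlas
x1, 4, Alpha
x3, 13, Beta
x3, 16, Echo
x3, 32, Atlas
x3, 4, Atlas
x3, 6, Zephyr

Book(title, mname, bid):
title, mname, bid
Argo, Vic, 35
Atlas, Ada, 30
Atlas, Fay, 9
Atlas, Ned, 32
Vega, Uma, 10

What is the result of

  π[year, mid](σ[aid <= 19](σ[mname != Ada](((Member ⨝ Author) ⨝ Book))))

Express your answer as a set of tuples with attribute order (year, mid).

{(1981, 32), (1981, 4), (1986, 32), (1986, 4), (1991, 32), (1991, 4), (2003, 32), (2003, 4), (2016, 32), (2016, 4)}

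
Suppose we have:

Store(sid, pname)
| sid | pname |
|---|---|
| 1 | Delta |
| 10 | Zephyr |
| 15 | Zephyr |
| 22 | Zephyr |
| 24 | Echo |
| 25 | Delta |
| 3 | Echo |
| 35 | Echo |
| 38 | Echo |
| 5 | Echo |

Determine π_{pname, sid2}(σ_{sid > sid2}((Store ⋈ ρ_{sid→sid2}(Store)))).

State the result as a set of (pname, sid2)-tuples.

ρ[sid→sid2]: schema becomes (sid2, pname); tuples unchanged.
Store ⋈ ρ_{sid→sid2}(Store) (natural join on pname): {(1, Delta, 1), (1, Delta, 25), (10, Zephyr, 10), (10, Zephyr, 15), (10, Zephyr, 22), (15, Zephyr, 10), (15, Zephyr, 15), (15, Zephyr, 22), (22, Zephyr, 10), (22, Zephyr, 15), (22, Zephyr, 22), (24, Echo, 24), (24, Echo, 3), (24, Echo, 35), (24, Echo, 38), (24, Echo, 5), (25, Delta, 1), (25, Delta, 25), (3, Echo, 24), (3, Echo, 3), (3, Echo, 35), (3, Echo, 38), (3, Echo, 5), (35, Echo, 24), (35, Echo, 3), (35, Echo, 35), (35, Echo, 38), (35, Echo, 5), (38, Echo, 24), (38, Echo, 3), (38, Echo, 35), (38, Echo, 38), (38, Echo, 5), (5, Echo, 24), (5, Echo, 3), (5, Echo, 35), (5, Echo, 38), (5, Echo, 5)}
Filtering on sid > sid2 leaves {(15, Zephyr, 10), (22, Zephyr, 10), (22, Zephyr, 15), (24, Echo, 3), (24, Echo, 5), (25, Delta, 1), (35, Echo, 24), (35, Echo, 3), (35, Echo, 5), (38, Echo, 24), (38, Echo, 3), (38, Echo, 35), (38, Echo, 5), (5, Echo, 3)}.
π[pname, sid2]: project onto (pname, sid2) (7 duplicate(s) eliminated) → {(Delta, 1), (Echo, 24), (Echo, 3), (Echo, 35), (Echo, 5), (Zephyr, 10), (Zephyr, 15)}

{(Delta, 1), (Echo, 24), (Echo, 3), (Echo, 35), (Echo, 5), (Zephyr, 10), (Zephyr, 15)}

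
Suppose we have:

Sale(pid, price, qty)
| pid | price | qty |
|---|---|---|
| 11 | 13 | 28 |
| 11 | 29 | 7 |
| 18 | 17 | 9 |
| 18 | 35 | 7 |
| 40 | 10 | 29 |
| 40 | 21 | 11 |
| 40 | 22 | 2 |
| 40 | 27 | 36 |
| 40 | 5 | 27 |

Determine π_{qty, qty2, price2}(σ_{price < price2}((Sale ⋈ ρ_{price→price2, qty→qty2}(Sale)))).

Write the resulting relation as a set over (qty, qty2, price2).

ρ[price→price2, qty→qty2]: schema becomes (pid, price2, qty2); tuples unchanged.
Sale ⋈ ρ_{price→price2, qty→qty2}(Sale) (natural join on pid): {(11, 13, 28, 13, 28), (11, 13, 28, 29, 7), (11, 29, 7, 13, 28), (11, 29, 7, 29, 7), (18, 17, 9, 17, 9), (18, 17, 9, 35, 7), (18, 35, 7, 17, 9), (18, 35, 7, 35, 7), (40, 10, 29, 10, 29), (40, 10, 29, 21, 11), (40, 10, 29, 22, 2), (40, 10, 29, 27, 36), (40, 10, 29, 5, 27), (40, 21, 11, 10, 29), (40, 21, 11, 21, 11), (40, 21, 11, 22, 2), (40, 21, 11, 27, 36), (40, 21, 11, 5, 27), (40, 22, 2, 10, 29), (40, 22, 2, 21, 11), (40, 22, 2, 22, 2), (40, 22, 2, 27, 36), (40, 22, 2, 5, 27), (40, 27, 36, 10, 29), (40, 27, 36, 21, 11), (40, 27, 36, 22, 2), (40, 27, 36, 27, 36), (40, 27, 36, 5, 27), (40, 5, 27, 10, 29), (40, 5, 27, 21, 11), (40, 5, 27, 22, 2), (40, 5, 27, 27, 36), (40, 5, 27, 5, 27)}
Filtering on price < price2 leaves {(11, 13, 28, 29, 7), (18, 17, 9, 35, 7), (40, 10, 29, 21, 11), (40, 10, 29, 22, 2), (40, 10, 29, 27, 36), (40, 21, 11, 22, 2), (40, 21, 11, 27, 36), (40, 22, 2, 27, 36), (40, 5, 27, 10, 29), (40, 5, 27, 21, 11), (40, 5, 27, 22, 2), (40, 5, 27, 27, 36)}.
π_{qty, qty2, price2} gives {(11, 2, 22), (11, 36, 27), (2, 36, 27), (27, 11, 21), (27, 2, 22), (27, 29, 10), (27, 36, 27), (28, 7, 29), (29, 11, 21), (29, 2, 22), (29, 36, 27), (9, 7, 35)}.

{(11, 2, 22), (11, 36, 27), (2, 36, 27), (27, 11, 21), (27, 2, 22), (27, 29, 10), (27, 36, 27), (28, 7, 29), (29, 11, 21), (29, 2, 22), (29, 36, 27), (9, 7, 35)}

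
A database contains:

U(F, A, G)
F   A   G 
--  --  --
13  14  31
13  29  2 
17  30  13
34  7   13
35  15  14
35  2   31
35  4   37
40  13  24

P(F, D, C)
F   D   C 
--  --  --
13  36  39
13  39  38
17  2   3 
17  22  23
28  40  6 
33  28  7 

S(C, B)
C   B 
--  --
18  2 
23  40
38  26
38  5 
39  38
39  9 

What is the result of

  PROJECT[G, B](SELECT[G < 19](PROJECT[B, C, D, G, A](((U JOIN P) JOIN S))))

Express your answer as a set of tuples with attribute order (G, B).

U ⋈ P (natural join on F): {(13, 14, 31, 36, 39), (13, 14, 31, 39, 38), (13, 29, 2, 36, 39), (13, 29, 2, 39, 38), (17, 30, 13, 2, 3), (17, 30, 13, 22, 23)}
(U JOIN P) ⋈ S (natural join on C): {(13, 14, 31, 36, 39, 38), (13, 14, 31, 36, 39, 9), (13, 14, 31, 39, 38, 26), (13, 14, 31, 39, 38, 5), (13, 29, 2, 36, 39, 38), (13, 29, 2, 36, 39, 9), (13, 29, 2, 39, 38, 26), (13, 29, 2, 39, 38, 5), (17, 30, 13, 22, 23, 40)}
Projecting to B, C, D, G, A: {(26, 38, 39, 2, 29), (26, 38, 39, 31, 14), (38, 39, 36, 2, 29), (38, 39, 36, 31, 14), (40, 23, 22, 13, 30), (5, 38, 39, 2, 29), (5, 38, 39, 31, 14), (9, 39, 36, 2, 29), (9, 39, 36, 31, 14)}
Filtering on G < 19 leaves {(26, 38, 39, 2, 29), (38, 39, 36, 2, 29), (40, 23, 22, 13, 30), (5, 38, 39, 2, 29), (9, 39, 36, 2, 29)}.
Projecting to G, B: {(13, 40), (2, 26), (2, 38), (2, 5), (2, 9)}

{(13, 40), (2, 26), (2, 38), (2, 5), (2, 9)}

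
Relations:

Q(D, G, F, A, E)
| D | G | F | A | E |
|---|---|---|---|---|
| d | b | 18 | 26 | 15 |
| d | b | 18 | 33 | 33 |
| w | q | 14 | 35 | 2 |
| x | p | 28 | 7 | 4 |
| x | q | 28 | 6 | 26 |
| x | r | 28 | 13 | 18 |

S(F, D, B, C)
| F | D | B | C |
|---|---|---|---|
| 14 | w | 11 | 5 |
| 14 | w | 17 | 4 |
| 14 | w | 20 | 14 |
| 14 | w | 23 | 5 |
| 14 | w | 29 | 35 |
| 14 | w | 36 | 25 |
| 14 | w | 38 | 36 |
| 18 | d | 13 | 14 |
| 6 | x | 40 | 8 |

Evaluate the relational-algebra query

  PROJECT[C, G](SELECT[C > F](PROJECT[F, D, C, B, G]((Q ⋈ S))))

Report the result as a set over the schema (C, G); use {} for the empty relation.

{(25, q), (35, q), (36, q)}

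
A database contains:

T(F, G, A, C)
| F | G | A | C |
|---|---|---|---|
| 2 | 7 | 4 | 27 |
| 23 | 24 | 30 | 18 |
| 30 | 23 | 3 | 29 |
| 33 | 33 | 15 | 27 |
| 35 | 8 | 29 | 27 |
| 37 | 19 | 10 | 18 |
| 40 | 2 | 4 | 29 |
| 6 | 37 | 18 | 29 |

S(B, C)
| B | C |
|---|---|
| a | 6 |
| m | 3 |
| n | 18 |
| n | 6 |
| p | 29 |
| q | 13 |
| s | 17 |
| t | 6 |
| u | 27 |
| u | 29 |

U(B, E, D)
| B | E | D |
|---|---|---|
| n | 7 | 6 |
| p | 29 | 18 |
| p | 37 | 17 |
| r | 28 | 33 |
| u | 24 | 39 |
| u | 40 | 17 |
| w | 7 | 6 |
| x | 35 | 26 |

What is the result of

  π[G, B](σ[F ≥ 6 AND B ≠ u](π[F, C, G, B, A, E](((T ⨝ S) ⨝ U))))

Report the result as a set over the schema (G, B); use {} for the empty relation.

{(19, n), (2, p), (23, p), (24, n), (37, p)}

Natural join on C: {(2, 7, 4, 27, u), (23, 24, 30, 18, n), (30, 23, 3, 29, p), (30, 23, 3, 29, u), (33, 33, 15, 27, u), (35, 8, 29, 27, u), (37, 19, 10, 18, n), (40, 2, 4, 29, p), (40, 2, 4, 29, u), (6, 37, 18, 29, p), (6, 37, 18, 29, u)}
Natural join on B: {(2, 7, 4, 27, u, 24, 39), (2, 7, 4, 27, u, 40, 17), (23, 24, 30, 18, n, 7, 6), (30, 23, 3, 29, p, 29, 18), (30, 23, 3, 29, p, 37, 17), (30, 23, 3, 29, u, 24, 39), (30, 23, 3, 29, u, 40, 17), (33, 33, 15, 27, u, 24, 39), (33, 33, 15, 27, u, 40, 17), (35, 8, 29, 27, u, 24, 39), (35, 8, 29, 27, u, 40, 17), (37, 19, 10, 18, n, 7, 6), (40, 2, 4, 29, p, 29, 18), (40, 2, 4, 29, p, 37, 17), (40, 2, 4, 29, u, 24, 39), (40, 2, 4, 29, u, 40, 17), (6, 37, 18, 29, p, 29, 18), (6, 37, 18, 29, p, 37, 17), (6, 37, 18, 29, u, 24, 39), (6, 37, 18, 29, u, 40, 17)}
π[F, C, G, B, A, E]: project onto (F, C, G, B, A, E) → {(2, 27, 7, u, 4, 24), (2, 27, 7, u, 4, 40), (23, 18, 24, n, 30, 7), (30, 29, 23, p, 3, 29), (30, 29, 23, p, 3, 37), (30, 29, 23, u, 3, 24), (30, 29, 23, u, 3, 40), (33, 27, 33, u, 15, 24), (33, 27, 33, u, 15, 40), (35, 27, 8, u, 29, 24), (35, 27, 8, u, 29, 40), (37, 18, 19, n, 10, 7), (40, 29, 2, p, 4, 29), (40, 29, 2, p, 4, 37), (40, 29, 2, u, 4, 24), (40, 29, 2, u, 4, 40), (6, 29, 37, p, 18, 29), (6, 29, 37, p, 18, 37), (6, 29, 37, u, 18, 24), (6, 29, 37, u, 18, 40)}
σ[F ≥ 6 AND B ≠ u]: keep tuples satisfying F ≥ 6 AND B ≠ u → {(23, 18, 24, n, 30, 7), (30, 29, 23, p, 3, 29), (30, 29, 23, p, 3, 37), (37, 18, 19, n, 10, 7), (40, 29, 2, p, 4, 29), (40, 29, 2, p, 4, 37), (6, 29, 37, p, 18, 29), (6, 29, 37, p, 18, 37)}
π[G, B]: project onto (G, B) (3 duplicate(s) eliminated) → {(19, n), (2, p), (23, p), (24, n), (37, p)}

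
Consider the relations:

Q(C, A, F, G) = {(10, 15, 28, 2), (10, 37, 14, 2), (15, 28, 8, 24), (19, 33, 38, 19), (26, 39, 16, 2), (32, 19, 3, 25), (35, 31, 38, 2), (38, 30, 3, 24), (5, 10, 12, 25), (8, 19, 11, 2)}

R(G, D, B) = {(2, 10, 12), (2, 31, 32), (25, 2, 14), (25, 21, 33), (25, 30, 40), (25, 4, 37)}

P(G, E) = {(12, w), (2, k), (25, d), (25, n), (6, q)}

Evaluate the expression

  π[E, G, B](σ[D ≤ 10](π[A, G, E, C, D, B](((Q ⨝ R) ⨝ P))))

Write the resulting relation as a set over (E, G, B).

Q ⋈ R (natural join on G): {(10, 15, 28, 2, 10, 12), (10, 15, 28, 2, 31, 32), (10, 37, 14, 2, 10, 12), (10, 37, 14, 2, 31, 32), (26, 39, 16, 2, 10, 12), (26, 39, 16, 2, 31, 32), (32, 19, 3, 25, 2, 14), (32, 19, 3, 25, 21, 33), (32, 19, 3, 25, 30, 40), (32, 19, 3, 25, 4, 37), (35, 31, 38, 2, 10, 12), (35, 31, 38, 2, 31, 32), (5, 10, 12, 25, 2, 14), (5, 10, 12, 25, 21, 33), (5, 10, 12, 25, 30, 40), (5, 10, 12, 25, 4, 37), (8, 19, 11, 2, 10, 12), (8, 19, 11, 2, 31, 32)}
(Q ⨝ R) ⋈ P (natural join on G): {(10, 15, 28, 2, 10, 12, k), (10, 15, 28, 2, 31, 32, k), (10, 37, 14, 2, 10, 12, k), (10, 37, 14, 2, 31, 32, k), (26, 39, 16, 2, 10, 12, k), (26, 39, 16, 2, 31, 32, k), (32, 19, 3, 25, 2, 14, d), (32, 19, 3, 25, 2, 14, n), (32, 19, 3, 25, 21, 33, d), (32, 19, 3, 25, 21, 33, n), (32, 19, 3, 25, 30, 40, d), (32, 19, 3, 25, 30, 40, n), (32, 19, 3, 25, 4, 37, d), (32, 19, 3, 25, 4, 37, n), (35, 31, 38, 2, 10, 12, k), (35, 31, 38, 2, 31, 32, k), (5, 10, 12, 25, 2, 14, d), (5, 10, 12, 25, 2, 14, n), (5, 10, 12, 25, 21, 33, d), (5, 10, 12, 25, 21, 33, n), (5, 10, 12, 25, 30, 40, d), (5, 10, 12, 25, 30, 40, n), (5, 10, 12, 25, 4, 37, d), (5, 10, 12, 25, 4, 37, n), (8, 19, 11, 2, 10, 12, k), (8, 19, 11, 2, 31, 32, k)}
Projecting to A, G, E, C, D, B: {(10, 25, d, 5, 2, 14), (10, 25, d, 5, 21, 33), (10, 25, d, 5, 30, 40), (10, 25, d, 5, 4, 37), (10, 25, n, 5, 2, 14), (10, 25, n, 5, 21, 33), (10, 25, n, 5, 30, 40), (10, 25, n, 5, 4, 37), (15, 2, k, 10, 10, 12), (15, 2, k, 10, 31, 32), (19, 2, k, 8, 10, 12), (19, 2, k, 8, 31, 32), (19, 25, d, 32, 2, 14), (19, 25, d, 32, 21, 33), (19, 25, d, 32, 30, 40), (19, 25, d, 32, 4, 37), (19, 25, n, 32, 2, 14), (19, 25, n, 32, 21, 33), (19, 25, n, 32, 30, 40), (19, 25, n, 32, 4, 37), (31, 2, k, 35, 10, 12), (31, 2, k, 35, 31, 32), (37, 2, k, 10, 10, 12), (37, 2, k, 10, 31, 32), (39, 2, k, 26, 10, 12), (39, 2, k, 26, 31, 32)}
Selection D ≤ 10: {(10, 25, d, 5, 2, 14), (10, 25, d, 5, 4, 37), (10, 25, n, 5, 2, 14), (10, 25, n, 5, 4, 37), (15, 2, k, 10, 10, 12), (19, 2, k, 8, 10, 12), (19, 25, d, 32, 2, 14), (19, 25, d, 32, 4, 37), (19, 25, n, 32, 2, 14), (19, 25, n, 32, 4, 37), (31, 2, k, 35, 10, 12), (37, 2, k, 10, 10, 12), (39, 2, k, 26, 10, 12)}
Projecting to E, G, B (8 duplicate(s) eliminated): {(d, 25, 14), (d, 25, 37), (k, 2, 12), (n, 25, 14), (n, 25, 37)}

{(d, 25, 14), (d, 25, 37), (k, 2, 12), (n, 25, 14), (n, 25, 37)}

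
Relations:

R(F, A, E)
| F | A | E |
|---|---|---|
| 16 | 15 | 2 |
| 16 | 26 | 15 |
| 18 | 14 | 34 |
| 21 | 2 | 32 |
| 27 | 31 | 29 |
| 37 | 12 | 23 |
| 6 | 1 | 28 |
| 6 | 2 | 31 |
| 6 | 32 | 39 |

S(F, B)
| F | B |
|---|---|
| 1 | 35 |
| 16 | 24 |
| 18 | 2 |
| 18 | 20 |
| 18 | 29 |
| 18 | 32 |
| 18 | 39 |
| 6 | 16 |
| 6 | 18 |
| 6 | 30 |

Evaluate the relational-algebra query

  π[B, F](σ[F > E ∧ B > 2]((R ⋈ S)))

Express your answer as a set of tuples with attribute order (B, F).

{(24, 16)}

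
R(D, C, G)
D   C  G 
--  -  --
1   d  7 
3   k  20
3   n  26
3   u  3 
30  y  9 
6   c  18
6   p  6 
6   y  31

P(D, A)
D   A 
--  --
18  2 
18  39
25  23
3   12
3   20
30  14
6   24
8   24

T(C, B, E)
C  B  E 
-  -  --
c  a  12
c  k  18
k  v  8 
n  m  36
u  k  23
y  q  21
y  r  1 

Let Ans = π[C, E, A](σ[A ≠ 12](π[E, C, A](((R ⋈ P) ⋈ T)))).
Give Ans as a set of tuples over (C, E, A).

Joining R and P on D yields {(3, k, 20, 12), (3, k, 20, 20), (3, n, 26, 12), (3, n, 26, 20), (3, u, 3, 12), (3, u, 3, 20), (30, y, 9, 14), (6, c, 18, 24), (6, p, 6, 24), (6, y, 31, 24)}.
Joining (R ⋈ P) and T on C yields {(3, k, 20, 12, v, 8), (3, k, 20, 20, v, 8), (3, n, 26, 12, m, 36), (3, n, 26, 20, m, 36), (3, u, 3, 12, k, 23), (3, u, 3, 20, k, 23), (30, y, 9, 14, q, 21), (30, y, 9, 14, r, 1), (6, c, 18, 24, a, 12), (6, c, 18, 24, k, 18), (6, y, 31, 24, q, 21), (6, y, 31, 24, r, 1)}.
Projecting to E, C, A: {(1, y, 14), (1, y, 24), (12, c, 24), (18, c, 24), (21, y, 14), (21, y, 24), (23, u, 12), (23, u, 20), (36, n, 12), (36, n, 20), (8, k, 12), (8, k, 20)}
Selection A ≠ 12: {(1, y, 14), (1, y, 24), (12, c, 24), (18, c, 24), (21, y, 14), (21, y, 24), (23, u, 20), (36, n, 20), (8, k, 20)}
Projecting to C, E, A: {(c, 12, 24), (c, 18, 24), (k, 8, 20), (n, 36, 20), (u, 23, 20), (y, 1, 14), (y, 1, 24), (y, 21, 14), (y, 21, 24)}

{(c, 12, 24), (c, 18, 24), (k, 8, 20), (n, 36, 20), (u, 23, 20), (y, 1, 14), (y, 1, 24), (y, 21, 14), (y, 21, 24)}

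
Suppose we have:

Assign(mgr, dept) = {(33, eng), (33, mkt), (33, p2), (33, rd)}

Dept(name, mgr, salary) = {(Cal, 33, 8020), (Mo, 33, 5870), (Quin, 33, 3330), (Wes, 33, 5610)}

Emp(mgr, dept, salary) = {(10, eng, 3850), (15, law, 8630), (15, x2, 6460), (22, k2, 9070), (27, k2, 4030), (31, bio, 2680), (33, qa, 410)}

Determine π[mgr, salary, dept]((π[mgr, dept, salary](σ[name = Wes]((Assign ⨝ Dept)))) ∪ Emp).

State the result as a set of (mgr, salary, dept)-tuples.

{(10, 3850, eng), (15, 6460, x2), (15, 8630, law), (22, 9070, k2), (27, 4030, k2), (31, 2680, bio), (33, 410, qa), (33, 5610, eng), (33, 5610, mkt), (33, 5610, p2), (33, 5610, rd)}

Assign ⋈ Dept (natural join on mgr): {(33, eng, Cal, 8020), (33, eng, Mo, 5870), (33, eng, Quin, 3330), (33, eng, Wes, 5610), (33, mkt, Cal, 8020), (33, mkt, Mo, 5870), (33, mkt, Quin, 3330), (33, mkt, Wes, 5610), (33, p2, Cal, 8020), (33, p2, Mo, 5870), (33, p2, Quin, 3330), (33, p2, Wes, 5610), (33, rd, Cal, 8020), (33, rd, Mo, 5870), (33, rd, Quin, 3330), (33, rd, Wes, 5610)}
Selection name = Wes: {(33, eng, Wes, 5610), (33, mkt, Wes, 5610), (33, p2, Wes, 5610), (33, rd, Wes, 5610)}
π_{mgr, dept, salary} gives {(33, eng, 5610), (33, mkt, 5610), (33, p2, 5610), (33, rd, 5610)}.
Union: {(33, eng, 5610), (33, mkt, 5610), (33, p2, 5610), (33, rd, 5610)} with {(10, eng, 3850), (15, law, 8630), (15, x2, 6460), (22, k2, 9070), (27, k2, 4030), (31, bio, 2680), (33, qa, 410)} → {(10, eng, 3850), (15, law, 8630), (15, x2, 6460), (22, k2, 9070), (27, k2, 4030), (31, bio, 2680), (33, eng, 5610), (33, mkt, 5610), (33, p2, 5610), (33, qa, 410), (33, rd, 5610)}
π_{mgr, salary, dept} gives {(10, 3850, eng), (15, 6460, x2), (15, 8630, law), (22, 9070, k2), (27, 4030, k2), (31, 2680, bio), (33, 410, qa), (33, 5610, eng), (33, 5610, mkt), (33, 5610, p2), (33, 5610, rd)}.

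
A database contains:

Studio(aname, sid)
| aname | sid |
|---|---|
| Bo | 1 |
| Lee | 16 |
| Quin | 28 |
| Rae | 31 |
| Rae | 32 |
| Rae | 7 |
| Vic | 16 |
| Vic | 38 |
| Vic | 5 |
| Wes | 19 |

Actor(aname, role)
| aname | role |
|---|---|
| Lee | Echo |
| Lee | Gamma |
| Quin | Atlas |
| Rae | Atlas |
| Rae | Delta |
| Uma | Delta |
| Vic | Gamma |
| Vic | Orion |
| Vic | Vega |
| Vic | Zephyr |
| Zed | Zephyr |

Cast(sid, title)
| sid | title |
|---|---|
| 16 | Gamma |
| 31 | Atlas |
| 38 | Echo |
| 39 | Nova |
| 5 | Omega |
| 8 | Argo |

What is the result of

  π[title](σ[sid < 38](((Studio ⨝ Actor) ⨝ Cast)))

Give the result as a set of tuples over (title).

{Atlas, Gamma, Omega}

Studio ⋈ Actor (natural join on aname): {(Lee, 16, Echo), (Lee, 16, Gamma), (Quin, 28, Atlas), (Rae, 31, Atlas), (Rae, 31, Delta), (Rae, 32, Atlas), (Rae, 32, Delta), (Rae, 7, Atlas), (Rae, 7, Delta), (Vic, 16, Gamma), (Vic, 16, Orion), (Vic, 16, Vega), (Vic, 16, Zephyr), (Vic, 38, Gamma), (Vic, 38, Orion), (Vic, 38, Vega), (Vic, 38, Zephyr), (Vic, 5, Gamma), (Vic, 5, Orion), (Vic, 5, Vega), (Vic, 5, Zephyr)}
(Studio ⨝ Actor) ⋈ Cast (natural join on sid): {(Lee, 16, Echo, Gamma), (Lee, 16, Gamma, Gamma), (Rae, 31, Atlas, Atlas), (Rae, 31, Delta, Atlas), (Vic, 16, Gamma, Gamma), (Vic, 16, Orion, Gamma), (Vic, 16, Vega, Gamma), (Vic, 16, Zephyr, Gamma), (Vic, 38, Gamma, Echo), (Vic, 38, Orion, Echo), (Vic, 38, Vega, Echo), (Vic, 38, Zephyr, Echo), (Vic, 5, Gamma, Omega), (Vic, 5, Orion, Omega), (Vic, 5, Vega, Omega), (Vic, 5, Zephyr, Omega)}
σ[sid < 38]: keep tuples satisfying sid < 38 → {(Lee, 16, Echo, Gamma), (Lee, 16, Gamma, Gamma), (Rae, 31, Atlas, Atlas), (Rae, 31, Delta, Atlas), (Vic, 16, Gamma, Gamma), (Vic, 16, Orion, Gamma), (Vic, 16, Vega, Gamma), (Vic, 16, Zephyr, Gamma), (Vic, 5, Gamma, Omega), (Vic, 5, Orion, Omega), (Vic, 5, Vega, Omega), (Vic, 5, Zephyr, Omega)}
π[title]: project onto (title) (9 duplicate(s) eliminated) → {Atlas, Gamma, Omega}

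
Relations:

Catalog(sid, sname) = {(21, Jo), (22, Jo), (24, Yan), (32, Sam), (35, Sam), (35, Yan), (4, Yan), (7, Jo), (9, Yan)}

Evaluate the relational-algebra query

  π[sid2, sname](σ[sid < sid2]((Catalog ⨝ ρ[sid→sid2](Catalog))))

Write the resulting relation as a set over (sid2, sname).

ρ[sid→sid2]: schema becomes (sid2, sname); tuples unchanged.
Catalog ⋈ ρ[sid→sid2](Catalog) (natural join on sname): {(21, Jo, 21), (21, Jo, 22), (21, Jo, 7), (22, Jo, 21), (22, Jo, 22), (22, Jo, 7), (24, Yan, 24), (24, Yan, 35), (24, Yan, 4), (24, Yan, 9), (32, Sam, 32), (32, Sam, 35), (35, Sam, 32), (35, Sam, 35), (35, Yan, 24), (35, Yan, 35), (35, Yan, 4), (35, Yan, 9), (4, Yan, 24), (4, Yan, 35), (4, Yan, 4), (4, Yan, 9), (7, Jo, 21), (7, Jo, 22), (7, Jo, 7), (9, Yan, 24), (9, Yan, 35), (9, Yan, 4), (9, Yan, 9)}
Selection sid < sid2: {(21, Jo, 22), (24, Yan, 35), (32, Sam, 35), (4, Yan, 24), (4, Yan, 35), (4, Yan, 9), (7, Jo, 21), (7, Jo, 22), (9, Yan, 24), (9, Yan, 35)}
π_{sid2, sname} gives {(21, Jo), (22, Jo), (24, Yan), (35, Sam), (35, Yan), (9, Yan)} (4 duplicate(s) eliminated).

{(21, Jo), (22, Jo), (24, Yan), (35, Sam), (35, Yan), (9, Yan)}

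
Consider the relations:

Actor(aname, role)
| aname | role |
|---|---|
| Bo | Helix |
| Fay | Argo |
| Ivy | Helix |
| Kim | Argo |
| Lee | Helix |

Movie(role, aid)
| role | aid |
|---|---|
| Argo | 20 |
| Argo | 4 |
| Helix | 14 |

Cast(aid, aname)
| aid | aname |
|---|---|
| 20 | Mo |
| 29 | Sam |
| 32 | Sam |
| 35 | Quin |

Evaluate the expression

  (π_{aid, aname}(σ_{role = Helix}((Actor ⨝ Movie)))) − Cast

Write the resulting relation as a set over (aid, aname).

Joining Actor and Movie on role yields {(Bo, Helix, 14), (Fay, Argo, 20), (Fay, Argo, 4), (Ivy, Helix, 14), (Kim, Argo, 20), (Kim, Argo, 4), (Lee, Helix, 14)}.
Apply σ_{role = Helix}; surviving tuples: {(Bo, Helix, 14), (Ivy, Helix, 14), (Lee, Helix, 14)}
π[aid, aname]: project onto (aid, aname) → {(14, Bo), (14, Ivy), (14, Lee)}
Taking the difference: {(14, Bo), (14, Ivy), (14, Lee)}

{(14, Bo), (14, Ivy), (14, Lee)}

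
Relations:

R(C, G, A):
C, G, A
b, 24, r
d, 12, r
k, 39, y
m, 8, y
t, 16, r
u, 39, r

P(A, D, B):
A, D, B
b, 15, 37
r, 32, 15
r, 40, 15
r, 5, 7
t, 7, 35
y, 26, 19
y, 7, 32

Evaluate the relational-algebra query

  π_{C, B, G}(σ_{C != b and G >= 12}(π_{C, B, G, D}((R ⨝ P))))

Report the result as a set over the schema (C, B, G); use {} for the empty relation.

{(d, 15, 12), (d, 7, 12), (k, 19, 39), (k, 32, 39), (t, 15, 16), (t, 7, 16), (u, 15, 39), (u, 7, 39)}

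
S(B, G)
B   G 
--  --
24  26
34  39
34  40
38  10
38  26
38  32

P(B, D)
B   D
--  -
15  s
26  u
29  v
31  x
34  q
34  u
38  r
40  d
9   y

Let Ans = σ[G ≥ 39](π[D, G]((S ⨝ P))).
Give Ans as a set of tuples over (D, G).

Joining S and P on B yields {(34, 39, q), (34, 39, u), (34, 40, q), (34, 40, u), (38, 10, r), (38, 26, r), (38, 32, r)}.
π_{D, G} gives {(q, 39), (q, 40), (r, 10), (r, 26), (r, 32), (u, 39), (u, 40)}.
Selection G ≥ 39: {(q, 39), (q, 40), (u, 39), (u, 40)}

{(q, 39), (q, 40), (u, 39), (u, 40)}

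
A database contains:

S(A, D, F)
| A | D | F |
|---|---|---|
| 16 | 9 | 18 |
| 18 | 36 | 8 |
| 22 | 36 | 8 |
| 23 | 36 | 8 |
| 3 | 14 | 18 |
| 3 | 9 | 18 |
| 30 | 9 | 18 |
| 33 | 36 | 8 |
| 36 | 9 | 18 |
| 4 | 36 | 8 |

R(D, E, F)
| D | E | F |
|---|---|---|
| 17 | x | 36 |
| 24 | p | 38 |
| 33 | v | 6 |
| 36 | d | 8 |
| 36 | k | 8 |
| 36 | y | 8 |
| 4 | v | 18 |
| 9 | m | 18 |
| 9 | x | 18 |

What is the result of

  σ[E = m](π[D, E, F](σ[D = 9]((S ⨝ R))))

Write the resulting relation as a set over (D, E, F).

{(9, m, 18)}

Joining S and R on D, F yields {(16, 9, 18, m), (16, 9, 18, x), (18, 36, 8, d), (18, 36, 8, k), (18, 36, 8, y), (22, 36, 8, d), (22, 36, 8, k), (22, 36, 8, y), (23, 36, 8, d), (23, 36, 8, k), (23, 36, 8, y), (3, 9, 18, m), (3, 9, 18, x), (30, 9, 18, m), (30, 9, 18, x), (33, 36, 8, d), (33, 36, 8, k), (33, 36, 8, y), (36, 9, 18, m), (36, 9, 18, x), (4, 36, 8, d), (4, 36, 8, k), (4, 36, 8, y)}.
σ[D = 9]: keep tuples satisfying D = 9 → {(16, 9, 18, m), (16, 9, 18, x), (3, 9, 18, m), (3, 9, 18, x), (30, 9, 18, m), (30, 9, 18, x), (36, 9, 18, m), (36, 9, 18, x)}
Keep only column(s) D, E, F (6 duplicate(s) eliminated): {(9, m, 18), (9, x, 18)}
σ[E = m]: keep tuples satisfying E = m → {(9, m, 18)}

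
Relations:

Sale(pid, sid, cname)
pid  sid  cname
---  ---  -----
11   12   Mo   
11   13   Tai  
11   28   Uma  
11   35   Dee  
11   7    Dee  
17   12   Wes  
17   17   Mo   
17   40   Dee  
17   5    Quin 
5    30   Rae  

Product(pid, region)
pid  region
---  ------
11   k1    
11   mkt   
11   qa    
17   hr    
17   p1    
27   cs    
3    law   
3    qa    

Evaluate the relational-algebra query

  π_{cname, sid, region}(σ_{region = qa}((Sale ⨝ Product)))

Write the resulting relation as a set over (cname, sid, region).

Joining Sale and Product on pid yields {(11, 12, Mo, k1), (11, 12, Mo, mkt), (11, 12, Mo, qa), (11, 13, Tai, k1), (11, 13, Tai, mkt), (11, 13, Tai, qa), (11, 28, Uma, k1), (11, 28, Uma, mkt), (11, 28, Uma, qa), (11, 35, Dee, k1), (11, 35, Dee, mkt), (11, 35, Dee, qa), (11, 7, Dee, k1), (11, 7, Dee, mkt), (11, 7, Dee, qa), (17, 12, Wes, hr), (17, 12, Wes, p1), (17, 17, Mo, hr), (17, 17, Mo, p1), (17, 40, Dee, hr), (17, 40, Dee, p1), (17, 5, Quin, hr), (17, 5, Quin, p1)}.
σ[region = qa]: keep tuples satisfying region = qa → {(11, 12, Mo, qa), (11, 13, Tai, qa), (11, 28, Uma, qa), (11, 35, Dee, qa), (11, 7, Dee, qa)}
Projecting to cname, sid, region: {(Dee, 35, qa), (Dee, 7, qa), (Mo, 12, qa), (Tai, 13, qa), (Uma, 28, qa)}

{(Dee, 35, qa), (Dee, 7, qa), (Mo, 12, qa), (Tai, 13, qa), (Uma, 28, qa)}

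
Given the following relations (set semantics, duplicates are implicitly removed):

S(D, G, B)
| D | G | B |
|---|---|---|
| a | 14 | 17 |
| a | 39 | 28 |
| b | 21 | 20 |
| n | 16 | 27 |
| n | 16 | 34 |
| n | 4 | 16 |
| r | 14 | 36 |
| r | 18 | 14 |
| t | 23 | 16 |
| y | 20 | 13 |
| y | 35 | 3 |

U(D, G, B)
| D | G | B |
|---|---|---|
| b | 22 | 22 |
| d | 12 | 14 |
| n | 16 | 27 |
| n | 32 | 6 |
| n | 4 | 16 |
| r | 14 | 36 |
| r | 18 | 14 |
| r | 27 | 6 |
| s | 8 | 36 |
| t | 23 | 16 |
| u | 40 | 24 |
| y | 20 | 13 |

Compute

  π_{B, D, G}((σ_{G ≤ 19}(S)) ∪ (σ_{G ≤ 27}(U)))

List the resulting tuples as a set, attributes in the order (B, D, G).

Selection G ≤ 19: {(a, 14, 17), (n, 16, 27), (n, 16, 34), (n, 4, 16), (r, 14, 36), (r, 18, 14)}
Selection G ≤ 27: {(b, 22, 22), (d, 12, 14), (n, 16, 27), (n, 4, 16), (r, 14, 36), (r, 18, 14), (r, 27, 6), (s, 8, 36), (t, 23, 16), (y, 20, 13)}
Union: {(a, 14, 17), (n, 16, 27), (n, 16, 34), (n, 4, 16), (r, 14, 36), (r, 18, 14)} with {(b, 22, 22), (d, 12, 14), (n, 16, 27), (n, 4, 16), (r, 14, 36), (r, 18, 14), (r, 27, 6), (s, 8, 36), (t, 23, 16), (y, 20, 13)} → {(a, 14, 17), (b, 22, 22), (d, 12, 14), (n, 16, 27), (n, 16, 34), (n, 4, 16), (r, 14, 36), (r, 18, 14), (r, 27, 6), (s, 8, 36), (t, 23, 16), (y, 20, 13)}
Projecting to B, D, G: {(13, y, 20), (14, d, 12), (14, r, 18), (16, n, 4), (16, t, 23), (17, a, 14), (22, b, 22), (27, n, 16), (34, n, 16), (36, r, 14), (36, s, 8), (6, r, 27)}

{(13, y, 20), (14, d, 12), (14, r, 18), (16, n, 4), (16, t, 23), (17, a, 14), (22, b, 22), (27, n, 16), (34, n, 16), (36, r, 14), (36, s, 8), (6, r, 27)}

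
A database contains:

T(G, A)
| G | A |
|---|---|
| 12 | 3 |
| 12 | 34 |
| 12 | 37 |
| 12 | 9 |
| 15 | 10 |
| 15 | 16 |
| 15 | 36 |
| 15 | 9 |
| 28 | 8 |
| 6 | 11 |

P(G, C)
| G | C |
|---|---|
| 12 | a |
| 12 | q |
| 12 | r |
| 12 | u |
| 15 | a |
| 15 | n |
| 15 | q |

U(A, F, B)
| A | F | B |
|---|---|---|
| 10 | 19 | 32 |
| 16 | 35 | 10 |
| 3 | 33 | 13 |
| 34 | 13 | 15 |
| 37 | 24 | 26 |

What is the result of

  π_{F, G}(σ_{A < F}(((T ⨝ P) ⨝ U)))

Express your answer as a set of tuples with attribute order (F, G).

{(19, 15), (33, 12), (35, 15)}

Joining T and P on G yields {(12, 3, a), (12, 3, q), (12, 3, r), (12, 3, u), (12, 34, a), (12, 34, q), (12, 34, r), (12, 34, u), (12, 37, a), (12, 37, q), (12, 37, r), (12, 37, u), (12, 9, a), (12, 9, q), (12, 9, r), (12, 9, u), (15, 10, a), (15, 10, n), (15, 10, q), (15, 16, a), (15, 16, n), (15, 16, q), (15, 36, a), (15, 36, n), (15, 36, q), (15, 9, a), (15, 9, n), (15, 9, q)}.
Joining (T ⨝ P) and U on A yields {(12, 3, a, 33, 13), (12, 3, q, 33, 13), (12, 3, r, 33, 13), (12, 3, u, 33, 13), (12, 34, a, 13, 15), (12, 34, q, 13, 15), (12, 34, r, 13, 15), (12, 34, u, 13, 15), (12, 37, a, 24, 26), (12, 37, q, 24, 26), (12, 37, r, 24, 26), (12, 37, u, 24, 26), (15, 10, a, 19, 32), (15, 10, n, 19, 32), (15, 10, q, 19, 32), (15, 16, a, 35, 10), (15, 16, n, 35, 10), (15, 16, q, 35, 10)}.
Selection A < F: {(12, 3, a, 33, 13), (12, 3, q, 33, 13), (12, 3, r, 33, 13), (12, 3, u, 33, 13), (15, 10, a, 19, 32), (15, 10, n, 19, 32), (15, 10, q, 19, 32), (15, 16, a, 35, 10), (15, 16, n, 35, 10), (15, 16, q, 35, 10)}
π[F, G]: project onto (F, G) (7 duplicate(s) eliminated) → {(19, 15), (33, 12), (35, 15)}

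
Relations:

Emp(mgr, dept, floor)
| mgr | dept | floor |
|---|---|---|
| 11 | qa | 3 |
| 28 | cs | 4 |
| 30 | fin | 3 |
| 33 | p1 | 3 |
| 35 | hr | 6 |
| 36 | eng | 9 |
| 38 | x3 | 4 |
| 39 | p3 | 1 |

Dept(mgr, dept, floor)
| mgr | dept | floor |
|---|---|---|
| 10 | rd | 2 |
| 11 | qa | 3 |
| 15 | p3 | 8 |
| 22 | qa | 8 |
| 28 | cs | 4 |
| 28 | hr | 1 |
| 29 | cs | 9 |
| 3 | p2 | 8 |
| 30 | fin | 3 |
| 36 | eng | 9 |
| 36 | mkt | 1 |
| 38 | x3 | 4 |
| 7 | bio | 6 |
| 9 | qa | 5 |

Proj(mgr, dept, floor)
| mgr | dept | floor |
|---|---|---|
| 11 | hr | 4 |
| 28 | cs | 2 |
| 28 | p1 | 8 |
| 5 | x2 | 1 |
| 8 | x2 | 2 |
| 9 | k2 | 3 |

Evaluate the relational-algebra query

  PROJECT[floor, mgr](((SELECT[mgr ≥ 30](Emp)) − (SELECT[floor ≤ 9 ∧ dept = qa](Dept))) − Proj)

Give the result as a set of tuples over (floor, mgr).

Filtering on mgr ≥ 30 leaves {(30, fin, 3), (33, p1, 3), (35, hr, 6), (36, eng, 9), (38, x3, 4), (39, p3, 1)}.
Filtering on floor ≤ 9 ∧ dept = qa leaves {(11, qa, 3), (22, qa, 8), (9, qa, 5)}.
Set difference of the two operands is {(30, fin, 3), (33, p1, 3), (35, hr, 6), (36, eng, 9), (38, x3, 4), (39, p3, 1)}.
Set difference of the two operands is {(30, fin, 3), (33, p1, 3), (35, hr, 6), (36, eng, 9), (38, x3, 4), (39, p3, 1)}.
π[floor, mgr]: project onto (floor, mgr) → {(1, 39), (3, 30), (3, 33), (4, 38), (6, 35), (9, 36)}

{(1, 39), (3, 30), (3, 33), (4, 38), (6, 35), (9, 36)}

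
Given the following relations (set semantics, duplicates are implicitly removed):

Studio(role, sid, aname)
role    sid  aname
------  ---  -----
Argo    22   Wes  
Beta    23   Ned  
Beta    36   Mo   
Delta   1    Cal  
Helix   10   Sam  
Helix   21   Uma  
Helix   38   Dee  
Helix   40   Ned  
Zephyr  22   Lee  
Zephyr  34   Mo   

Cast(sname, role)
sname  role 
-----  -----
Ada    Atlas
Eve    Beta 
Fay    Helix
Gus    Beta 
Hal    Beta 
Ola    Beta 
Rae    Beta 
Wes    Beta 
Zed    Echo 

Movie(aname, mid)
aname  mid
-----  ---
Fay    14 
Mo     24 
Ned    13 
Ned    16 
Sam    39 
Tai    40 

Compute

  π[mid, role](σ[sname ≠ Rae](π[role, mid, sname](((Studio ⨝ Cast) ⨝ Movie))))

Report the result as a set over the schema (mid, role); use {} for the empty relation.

Studio ⋈ Cast (natural join on role): {(Beta, 23, Ned, Eve), (Beta, 23, Ned, Gus), (Beta, 23, Ned, Hal), (Beta, 23, Ned, Ola), (Beta, 23, Ned, Rae), (Beta, 23, Ned, Wes), (Beta, 36, Mo, Eve), (Beta, 36, Mo, Gus), (Beta, 36, Mo, Hal), (Beta, 36, Mo, Ola), (Beta, 36, Mo, Rae), (Beta, 36, Mo, Wes), (Helix, 10, Sam, Fay), (Helix, 21, Uma, Fay), (Helix, 38, Dee, Fay), (Helix, 40, Ned, Fay)}
(Studio ⨝ Cast) ⋈ Movie (natural join on aname): {(Beta, 23, Ned, Eve, 13), (Beta, 23, Ned, Eve, 16), (Beta, 23, Ned, Gus, 13), (Beta, 23, Ned, Gus, 16), (Beta, 23, Ned, Hal, 13), (Beta, 23, Ned, Hal, 16), (Beta, 23, Ned, Ola, 13), (Beta, 23, Ned, Ola, 16), (Beta, 23, Ned, Rae, 13), (Beta, 23, Ned, Rae, 16), (Beta, 23, Ned, Wes, 13), (Beta, 23, Ned, Wes, 16), (Beta, 36, Mo, Eve, 24), (Beta, 36, Mo, Gus, 24), (Beta, 36, Mo, Hal, 24), (Beta, 36, Mo, Ola, 24), (Beta, 36, Mo, Rae, 24), (Beta, 36, Mo, Wes, 24), (Helix, 10, Sam, Fay, 39), (Helix, 40, Ned, Fay, 13), (Helix, 40, Ned, Fay, 16)}
π[role, mid, sname]: project onto (role, mid, sname) → {(Beta, 13, Eve), (Beta, 13, Gus), (Beta, 13, Hal), (Beta, 13, Ola), (Beta, 13, Rae), (Beta, 13, Wes), (Beta, 16, Eve), (Beta, 16, Gus), (Beta, 16, Hal), (Beta, 16, Ola), (Beta, 16, Rae), (Beta, 16, Wes), (Beta, 24, Eve), (Beta, 24, Gus), (Beta, 24, Hal), (Beta, 24, Ola), (Beta, 24, Rae), (Beta, 24, Wes), (Helix, 13, Fay), (Helix, 16, Fay), (Helix, 39, Fay)}
Filtering on sname ≠ Rae leaves {(Beta, 13, Eve), (Beta, 13, Gus), (Beta, 13, Hal), (Beta, 13, Ola), (Beta, 13, Wes), (Beta, 16, Eve), (Beta, 16, Gus), (Beta, 16, Hal), (Beta, 16, Ola), (Beta, 16, Wes), (Beta, 24, Eve), (Beta, 24, Gus), (Beta, 24, Hal), (Beta, 24, Ola), (Beta, 24, Wes), (Helix, 13, Fay), (Helix, 16, Fay), (Helix, 39, Fay)}.
π[mid, role]: project onto (mid, role) (12 duplicate(s) eliminated) → {(13, Beta), (13, Helix), (16, Beta), (16, Helix), (24, Beta), (39, Helix)}

{(13, Beta), (13, Helix), (16, Beta), (16, Helix), (24, Beta), (39, Helix)}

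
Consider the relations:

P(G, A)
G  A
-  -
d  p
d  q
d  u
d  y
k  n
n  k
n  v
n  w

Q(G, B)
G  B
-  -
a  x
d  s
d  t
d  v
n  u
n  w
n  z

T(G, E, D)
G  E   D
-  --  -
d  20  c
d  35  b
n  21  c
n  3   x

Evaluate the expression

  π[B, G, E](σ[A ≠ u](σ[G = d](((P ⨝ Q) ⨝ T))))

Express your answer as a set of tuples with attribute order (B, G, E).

P ⋈ Q (natural join on G): {(d, p, s), (d, p, t), (d, p, v), (d, q, s), (d, q, t), (d, q, v), (d, u, s), (d, u, t), (d, u, v), (d, y, s), (d, y, t), (d, y, v), (n, k, u), (n, k, w), (n, k, z), (n, v, u), (n, v, w), (n, v, z), (n, w, u), (n, w, w), (n, w, z)}
(P ⨝ Q) ⋈ T (natural join on G): {(d, p, s, 20, c), (d, p, s, 35, b), (d, p, t, 20, c), (d, p, t, 35, b), (d, p, v, 20, c), (d, p, v, 35, b), (d, q, s, 20, c), (d, q, s, 35, b), (d, q, t, 20, c), (d, q, t, 35, b), (d, q, v, 20, c), (d, q, v, 35, b), (d, u, s, 20, c), (d, u, s, 35, b), (d, u, t, 20, c), (d, u, t, 35, b), (d, u, v, 20, c), (d, u, v, 35, b), (d, y, s, 20, c), (d, y, s, 35, b), (d, y, t, 20, c), (d, y, t, 35, b), (d, y, v, 20, c), (d, y, v, 35, b), (n, k, u, 21, c), (n, k, u, 3, x), (n, k, w, 21, c), (n, k, w, 3, x), (n, k, z, 21, c), (n, k, z, 3, x), (n, v, u, 21, c), (n, v, u, 3, x), (n, v, w, 21, c), (n, v, w, 3, x), (n, v, z, 21, c), (n, v, z, 3, x), (n, w, u, 21, c), (n, w, u, 3, x), (n, w, w, 21, c), (n, w, w, 3, x), (n, w, z, 21, c), (n, w, z, 3, x)}
Filtering on G = d leaves {(d, p, s, 20, c), (d, p, s, 35, b), (d, p, t, 20, c), (d, p, t, 35, b), (d, p, v, 20, c), (d, p, v, 35, b), (d, q, s, 20, c), (d, q, s, 35, b), (d, q, t, 20, c), (d, q, t, 35, b), (d, q, v, 20, c), (d, q, v, 35, b), (d, u, s, 20, c), (d, u, s, 35, b), (d, u, t, 20, c), (d, u, t, 35, b), (d, u, v, 20, c), (d, u, v, 35, b), (d, y, s, 20, c), (d, y, s, 35, b), (d, y, t, 20, c), (d, y, t, 35, b), (d, y, v, 20, c), (d, y, v, 35, b)}.
Filtering on A ≠ u leaves {(d, p, s, 20, c), (d, p, s, 35, b), (d, p, t, 20, c), (d, p, t, 35, b), (d, p, v, 20, c), (d, p, v, 35, b), (d, q, s, 20, c), (d, q, s, 35, b), (d, q, t, 20, c), (d, q, t, 35, b), (d, q, v, 20, c), (d, q, v, 35, b), (d, y, s, 20, c), (d, y, s, 35, b), (d, y, t, 20, c), (d, y, t, 35, b), (d, y, v, 20, c), (d, y, v, 35, b)}.
π_{B, G, E} gives {(s, d, 20), (s, d, 35), (t, d, 20), (t, d, 35), (v, d, 20), (v, d, 35)} (12 duplicate(s) eliminated).

{(s, d, 20), (s, d, 35), (t, d, 20), (t, d, 35), (v, d, 20), (v, d, 35)}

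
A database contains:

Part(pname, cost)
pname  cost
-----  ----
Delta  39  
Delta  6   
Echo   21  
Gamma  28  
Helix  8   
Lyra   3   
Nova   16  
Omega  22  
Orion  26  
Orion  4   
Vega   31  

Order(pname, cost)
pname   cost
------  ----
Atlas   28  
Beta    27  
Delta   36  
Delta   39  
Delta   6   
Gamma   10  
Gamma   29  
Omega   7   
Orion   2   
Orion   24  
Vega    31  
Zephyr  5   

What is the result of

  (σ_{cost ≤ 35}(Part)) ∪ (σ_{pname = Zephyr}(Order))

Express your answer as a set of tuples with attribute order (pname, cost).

{(Delta, 6), (Echo, 21), (Gamma, 28), (Helix, 8), (Lyra, 3), (Nova, 16), (Omega, 22), (Orion, 26), (Orion, 4), (Vega, 31), (Zephyr, 5)}

Selection cost ≤ 35: {(Delta, 6), (Echo, 21), (Gamma, 28), (Helix, 8), (Lyra, 3), (Nova, 16), (Omega, 22), (Orion, 26), (Orion, 4), (Vega, 31)}
Selection pname = Zephyr: {(Zephyr, 5)}
Union: {(Delta, 6), (Echo, 21), (Gamma, 28), (Helix, 8), (Lyra, 3), (Nova, 16), (Omega, 22), (Orion, 26), (Orion, 4), (Vega, 31)} with {(Zephyr, 5)} → {(Delta, 6), (Echo, 21), (Gamma, 28), (Helix, 8), (Lyra, 3), (Nova, 16), (Omega, 22), (Orion, 26), (Orion, 4), (Vega, 31), (Zephyr, 5)}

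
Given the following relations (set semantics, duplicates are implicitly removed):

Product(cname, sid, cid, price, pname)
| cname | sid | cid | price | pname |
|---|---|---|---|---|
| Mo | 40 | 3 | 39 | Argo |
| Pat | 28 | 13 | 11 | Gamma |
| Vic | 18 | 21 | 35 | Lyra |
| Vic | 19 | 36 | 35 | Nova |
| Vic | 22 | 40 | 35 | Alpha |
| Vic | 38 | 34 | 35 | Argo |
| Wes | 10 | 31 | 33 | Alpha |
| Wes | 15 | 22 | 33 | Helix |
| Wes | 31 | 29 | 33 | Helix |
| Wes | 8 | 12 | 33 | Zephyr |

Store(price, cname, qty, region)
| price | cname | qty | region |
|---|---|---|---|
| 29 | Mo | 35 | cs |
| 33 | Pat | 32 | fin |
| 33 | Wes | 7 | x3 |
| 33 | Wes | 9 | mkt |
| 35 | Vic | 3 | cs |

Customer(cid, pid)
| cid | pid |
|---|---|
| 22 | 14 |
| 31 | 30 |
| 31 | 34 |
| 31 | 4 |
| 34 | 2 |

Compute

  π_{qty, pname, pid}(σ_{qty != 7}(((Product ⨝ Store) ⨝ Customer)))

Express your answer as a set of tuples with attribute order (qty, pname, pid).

Joining Product and Store on cname, price yields {(Vic, 18, 21, 35, Lyra, 3, cs), (Vic, 19, 36, 35, Nova, 3, cs), (Vic, 22, 40, 35, Alpha, 3, cs), (Vic, 38, 34, 35, Argo, 3, cs), (Wes, 10, 31, 33, Alpha, 7, x3), (Wes, 10, 31, 33, Alpha, 9, mkt), (Wes, 15, 22, 33, Helix, 7, x3), (Wes, 15, 22, 33, Helix, 9, mkt), (Wes, 31, 29, 33, Helix, 7, x3), (Wes, 31, 29, 33, Helix, 9, mkt), (Wes, 8, 12, 33, Zephyr, 7, x3), (Wes, 8, 12, 33, Zephyr, 9, mkt)}.
Joining (Product ⨝ Store) and Customer on cid yields {(Vic, 38, 34, 35, Argo, 3, cs, 2), (Wes, 10, 31, 33, Alpha, 7, x3, 30), (Wes, 10, 31, 33, Alpha, 7, x3, 34), (Wes, 10, 31, 33, Alpha, 7, x3, 4), (Wes, 10, 31, 33, Alpha, 9, mkt, 30), (Wes, 10, 31, 33, Alpha, 9, mkt, 34), (Wes, 10, 31, 33, Alpha, 9, mkt, 4), (Wes, 15, 22, 33, Helix, 7, x3, 14), (Wes, 15, 22, 33, Helix, 9, mkt, 14)}.
Apply σ_{qty != 7}; surviving tuples: {(Vic, 38, 34, 35, Argo, 3, cs, 2), (Wes, 10, 31, 33, Alpha, 9, mkt, 30), (Wes, 10, 31, 33, Alpha, 9, mkt, 34), (Wes, 10, 31, 33, Alpha, 9, mkt, 4), (Wes, 15, 22, 33, Helix, 9, mkt, 14)}
Projecting to qty, pname, pid: {(3, Argo, 2), (9, Alpha, 30), (9, Alpha, 34), (9, Alpha, 4), (9, Helix, 14)}

{(3, Argo, 2), (9, Alpha, 30), (9, Alpha, 34), (9, Alpha, 4), (9, Helix, 14)}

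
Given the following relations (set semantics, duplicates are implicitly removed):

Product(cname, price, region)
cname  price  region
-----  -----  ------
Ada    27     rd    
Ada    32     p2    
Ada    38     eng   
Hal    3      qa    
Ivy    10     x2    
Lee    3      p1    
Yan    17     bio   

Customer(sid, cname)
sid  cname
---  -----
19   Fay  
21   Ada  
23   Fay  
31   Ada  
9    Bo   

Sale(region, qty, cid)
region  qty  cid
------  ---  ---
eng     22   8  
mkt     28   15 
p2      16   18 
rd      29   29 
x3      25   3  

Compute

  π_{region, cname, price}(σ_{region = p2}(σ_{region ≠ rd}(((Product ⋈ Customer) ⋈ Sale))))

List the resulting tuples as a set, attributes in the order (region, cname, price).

{(p2, Ada, 32)}

Natural join on cname: {(Ada, 27, rd, 21), (Ada, 27, rd, 31), (Ada, 32, p2, 21), (Ada, 32, p2, 31), (Ada, 38, eng, 21), (Ada, 38, eng, 31)}
Natural join on region: {(Ada, 27, rd, 21, 29, 29), (Ada, 27, rd, 31, 29, 29), (Ada, 32, p2, 21, 16, 18), (Ada, 32, p2, 31, 16, 18), (Ada, 38, eng, 21, 22, 8), (Ada, 38, eng, 31, 22, 8)}
Selection region ≠ rd: {(Ada, 32, p2, 21, 16, 18), (Ada, 32, p2, 31, 16, 18), (Ada, 38, eng, 21, 22, 8), (Ada, 38, eng, 31, 22, 8)}
Selection region = p2: {(Ada, 32, p2, 21, 16, 18), (Ada, 32, p2, 31, 16, 18)}
Projecting to region, cname, price (1 duplicate(s) eliminated): {(p2, Ada, 32)}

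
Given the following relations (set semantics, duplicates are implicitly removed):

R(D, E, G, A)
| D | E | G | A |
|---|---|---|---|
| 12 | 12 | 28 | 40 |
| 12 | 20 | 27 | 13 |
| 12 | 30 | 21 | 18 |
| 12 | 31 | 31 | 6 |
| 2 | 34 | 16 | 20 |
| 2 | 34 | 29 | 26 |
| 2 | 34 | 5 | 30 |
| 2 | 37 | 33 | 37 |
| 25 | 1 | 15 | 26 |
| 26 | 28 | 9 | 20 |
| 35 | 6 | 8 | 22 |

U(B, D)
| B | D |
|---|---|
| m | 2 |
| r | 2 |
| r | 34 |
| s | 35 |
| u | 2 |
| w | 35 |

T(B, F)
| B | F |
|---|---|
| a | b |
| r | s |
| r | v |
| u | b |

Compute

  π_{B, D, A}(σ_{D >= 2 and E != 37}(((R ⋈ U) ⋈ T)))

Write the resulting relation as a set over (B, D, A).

Joining R and U on D yields {(2, 34, 16, 20, m), (2, 34, 16, 20, r), (2, 34, 16, 20, u), (2, 34, 29, 26, m), (2, 34, 29, 26, r), (2, 34, 29, 26, u), (2, 34, 5, 30, m), (2, 34, 5, 30, r), (2, 34, 5, 30, u), (2, 37, 33, 37, m), (2, 37, 33, 37, r), (2, 37, 33, 37, u), (35, 6, 8, 22, s), (35, 6, 8, 22, w)}.
Joining (R ⋈ U) and T on B yields {(2, 34, 16, 20, r, s), (2, 34, 16, 20, r, v), (2, 34, 16, 20, u, b), (2, 34, 29, 26, r, s), (2, 34, 29, 26, r, v), (2, 34, 29, 26, u, b), (2, 34, 5, 30, r, s), (2, 34, 5, 30, r, v), (2, 34, 5, 30, u, b), (2, 37, 33, 37, r, s), (2, 37, 33, 37, r, v), (2, 37, 33, 37, u, b)}.
Selection D >= 2 and E != 37: {(2, 34, 16, 20, r, s), (2, 34, 16, 20, r, v), (2, 34, 16, 20, u, b), (2, 34, 29, 26, r, s), (2, 34, 29, 26, r, v), (2, 34, 29, 26, u, b), (2, 34, 5, 30, r, s), (2, 34, 5, 30, r, v), (2, 34, 5, 30, u, b)}
Projecting to B, D, A (3 duplicate(s) eliminated): {(r, 2, 20), (r, 2, 26), (r, 2, 30), (u, 2, 20), (u, 2, 26), (u, 2, 30)}

{(r, 2, 20), (r, 2, 26), (r, 2, 30), (u, 2, 20), (u, 2, 26), (u, 2, 30)}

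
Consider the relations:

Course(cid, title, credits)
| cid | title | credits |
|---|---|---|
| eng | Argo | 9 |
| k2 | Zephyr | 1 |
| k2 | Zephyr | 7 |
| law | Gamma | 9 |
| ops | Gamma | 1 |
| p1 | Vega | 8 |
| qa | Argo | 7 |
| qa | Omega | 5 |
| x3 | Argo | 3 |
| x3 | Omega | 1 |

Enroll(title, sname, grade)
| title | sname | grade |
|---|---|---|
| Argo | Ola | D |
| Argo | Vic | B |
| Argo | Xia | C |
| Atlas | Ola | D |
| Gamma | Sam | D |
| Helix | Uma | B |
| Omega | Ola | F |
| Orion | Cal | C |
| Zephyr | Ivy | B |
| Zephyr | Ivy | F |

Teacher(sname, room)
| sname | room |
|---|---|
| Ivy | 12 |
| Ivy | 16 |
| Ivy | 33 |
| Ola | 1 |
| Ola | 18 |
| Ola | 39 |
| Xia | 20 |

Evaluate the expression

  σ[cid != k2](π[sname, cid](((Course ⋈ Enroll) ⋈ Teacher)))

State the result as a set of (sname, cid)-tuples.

{(Ola, eng), (Ola, qa), (Ola, x3), (Xia, eng), (Xia, qa), (Xia, x3)}

Natural join on title: {(eng, Argo, 9, Ola, D), (eng, Argo, 9, Vic, B), (eng, Argo, 9, Xia, C), (k2, Zephyr, 1, Ivy, B), (k2, Zephyr, 1, Ivy, F), (k2, Zephyr, 7, Ivy, B), (k2, Zephyr, 7, Ivy, F), (law, Gamma, 9, Sam, D), (ops, Gamma, 1, Sam, D), (qa, Argo, 7, Ola, D), (qa, Argo, 7, Vic, B), (qa, Argo, 7, Xia, C), (qa, Omega, 5, Ola, F), (x3, Argo, 3, Ola, D), (x3, Argo, 3, Vic, B), (x3, Argo, 3, Xia, C), (x3, Omega, 1, Ola, F)}
Natural join on sname: {(eng, Argo, 9, Ola, D, 1), (eng, Argo, 9, Ola, D, 18), (eng, Argo, 9, Ola, D, 39), (eng, Argo, 9, Xia, C, 20), (k2, Zephyr, 1, Ivy, B, 12), (k2, Zephyr, 1, Ivy, B, 16), (k2, Zephyr, 1, Ivy, B, 33), (k2, Zephyr, 1, Ivy, F, 12), (k2, Zephyr, 1, Ivy, F, 16), (k2, Zephyr, 1, Ivy, F, 33), (k2, Zephyr, 7, Ivy, B, 12), (k2, Zephyr, 7, Ivy, B, 16), (k2, Zephyr, 7, Ivy, B, 33), (k2, Zephyr, 7, Ivy, F, 12), (k2, Zephyr, 7, Ivy, F, 16), (k2, Zephyr, 7, Ivy, F, 33), (qa, Argo, 7, Ola, D, 1), (qa, Argo, 7, Ola, D, 18), (qa, Argo, 7, Ola, D, 39), (qa, Argo, 7, Xia, C, 20), (qa, Omega, 5, Ola, F, 1), (qa, Omega, 5, Ola, F, 18), (qa, Omega, 5, Ola, F, 39), (x3, Argo, 3, Ola, D, 1), (x3, Argo, 3, Ola, D, 18), (x3, Argo, 3, Ola, D, 39), (x3, Argo, 3, Xia, C, 20), (x3, Omega, 1, Ola, F, 1), (x3, Omega, 1, Ola, F, 18), (x3, Omega, 1, Ola, F, 39)}
Keep only column(s) sname, cid (23 duplicate(s) eliminated): {(Ivy, k2), (Ola, eng), (Ola, qa), (Ola, x3), (Xia, eng), (Xia, qa), (Xia, x3)}
Filtering on cid != k2 leaves {(Ola, eng), (Ola, qa), (Ola, x3), (Xia, eng), (Xia, qa), (Xia, x3)}.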